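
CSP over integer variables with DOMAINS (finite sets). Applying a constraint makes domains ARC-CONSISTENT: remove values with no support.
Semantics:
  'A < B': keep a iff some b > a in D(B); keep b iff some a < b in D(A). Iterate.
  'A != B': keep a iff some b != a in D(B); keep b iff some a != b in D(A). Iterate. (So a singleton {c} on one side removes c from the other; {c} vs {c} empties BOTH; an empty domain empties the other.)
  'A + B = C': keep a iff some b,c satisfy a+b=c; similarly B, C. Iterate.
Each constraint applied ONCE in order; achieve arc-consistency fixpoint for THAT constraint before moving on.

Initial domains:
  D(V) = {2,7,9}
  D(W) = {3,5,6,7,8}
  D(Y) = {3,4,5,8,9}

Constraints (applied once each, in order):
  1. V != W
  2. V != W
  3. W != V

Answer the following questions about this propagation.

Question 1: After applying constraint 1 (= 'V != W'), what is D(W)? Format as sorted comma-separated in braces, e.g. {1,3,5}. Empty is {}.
Answer: {3,5,6,7,8}

Derivation:
Constraint 1 (V != W) on D(V)={2,7,9} D(W)={3,5,6,7,8}: no change
So after constraint 1: D(W) = {3,5,6,7,8}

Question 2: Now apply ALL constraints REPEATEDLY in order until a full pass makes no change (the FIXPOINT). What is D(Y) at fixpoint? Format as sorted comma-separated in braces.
Answer: {3,4,5,8,9}

Derivation:
pass 0 (initial): D(Y)={3,4,5,8,9}
pass 1: no change
Fixpoint after 1 passes: D(Y) = {3,4,5,8,9}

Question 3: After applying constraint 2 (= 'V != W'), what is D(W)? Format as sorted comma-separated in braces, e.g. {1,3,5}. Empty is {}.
Answer: {3,5,6,7,8}

Derivation:
Constraint 1 (V != W) on D(V)={2,7,9} D(W)={3,5,6,7,8}: no change
Constraint 2 (V != W) on D(V)={2,7,9} D(W)={3,5,6,7,8}: no change
So after constraint 2: D(W) = {3,5,6,7,8}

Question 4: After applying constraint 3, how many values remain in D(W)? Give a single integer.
Constraint 1 (V != W) on D(V)={2,7,9} D(W)={3,5,6,7,8}: no change
Constraint 2 (V != W) on D(V)={2,7,9} D(W)={3,5,6,7,8}: no change
Constraint 3 (W != V) on D(W)={3,5,6,7,8} D(V)={2,7,9}: no change
So after constraint 3: D(W)={3,5,6,7,8}, size = 5

Answer: 5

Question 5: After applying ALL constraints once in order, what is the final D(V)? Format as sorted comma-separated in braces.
Constraint 1 (V != W) on D(V)={2,7,9} D(W)={3,5,6,7,8}: no change
Constraint 2 (V != W) on D(V)={2,7,9} D(W)={3,5,6,7,8}: no change
Constraint 3 (W != V) on D(W)={3,5,6,7,8} D(V)={2,7,9}: no change
So after all 3 constraints: D(V) = {2,7,9}

Answer: {2,7,9}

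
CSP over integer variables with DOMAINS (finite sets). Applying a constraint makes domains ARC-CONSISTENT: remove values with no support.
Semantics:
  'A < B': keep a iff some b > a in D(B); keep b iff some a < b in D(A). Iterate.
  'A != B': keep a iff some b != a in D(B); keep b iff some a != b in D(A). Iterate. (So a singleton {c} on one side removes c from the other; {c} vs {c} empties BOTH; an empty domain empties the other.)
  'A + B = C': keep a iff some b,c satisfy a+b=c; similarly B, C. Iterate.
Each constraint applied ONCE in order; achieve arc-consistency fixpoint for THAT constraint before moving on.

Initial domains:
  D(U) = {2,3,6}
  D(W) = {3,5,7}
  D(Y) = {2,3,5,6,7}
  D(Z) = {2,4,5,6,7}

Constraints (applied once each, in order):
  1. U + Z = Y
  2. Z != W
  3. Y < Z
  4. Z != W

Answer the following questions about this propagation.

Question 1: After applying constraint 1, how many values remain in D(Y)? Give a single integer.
Answer: 3

Derivation:
Constraint 1 (U + Z = Y) on D(U)={2,3,6} D(Z)={2,4,5,6,7} D(Y)={2,3,5,6,7}: U {2,3,6}->{2,3}; Z {2,4,5,6,7}->{2,4,5}; Y {2,3,5,6,7}->{5,6,7}
So after constraint 1: D(Y)={5,6,7}, size = 3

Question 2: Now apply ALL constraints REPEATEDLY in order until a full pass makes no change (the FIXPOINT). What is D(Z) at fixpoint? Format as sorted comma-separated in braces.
Answer: {}

Derivation:
pass 0 (initial): D(Z)={2,4,5,6,7}
pass 1: U {2,3,6}->{2,3}; W {3,5,7}->{}; Y {2,3,5,6,7}->{}; Z {2,4,5,6,7}->{}
pass 2: U {2,3}->{}
pass 3: no change
Fixpoint after 3 passes: D(Z) = {}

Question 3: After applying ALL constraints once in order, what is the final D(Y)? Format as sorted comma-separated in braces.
Constraint 1 (U + Z = Y) on D(U)={2,3,6} D(Z)={2,4,5,6,7} D(Y)={2,3,5,6,7}: U {2,3,6}->{2,3}; Z {2,4,5,6,7}->{2,4,5}; Y {2,3,5,6,7}->{5,6,7}
Constraint 2 (Z != W) on D(Z)={2,4,5} D(W)={3,5,7}: no change
Constraint 3 (Y < Z) on D(Y)={5,6,7} D(Z)={2,4,5}: Y {5,6,7}->{}; Z {2,4,5}->{}
Constraint 4 (Z != W) on D(Z)={} D(W)={3,5,7}: W {3,5,7}->{}
So after all 4 constraints: D(Y) = {}

Answer: {}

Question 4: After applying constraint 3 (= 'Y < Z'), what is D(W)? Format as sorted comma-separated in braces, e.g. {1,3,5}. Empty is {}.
Constraint 1 (U + Z = Y) on D(U)={2,3,6} D(Z)={2,4,5,6,7} D(Y)={2,3,5,6,7}: U {2,3,6}->{2,3}; Z {2,4,5,6,7}->{2,4,5}; Y {2,3,5,6,7}->{5,6,7}
Constraint 2 (Z != W) on D(Z)={2,4,5} D(W)={3,5,7}: no change
Constraint 3 (Y < Z) on D(Y)={5,6,7} D(Z)={2,4,5}: Y {5,6,7}->{}; Z {2,4,5}->{}
So after constraint 3: D(W) = {3,5,7}

Answer: {3,5,7}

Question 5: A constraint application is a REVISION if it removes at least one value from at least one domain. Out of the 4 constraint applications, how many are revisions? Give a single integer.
Answer: 3

Derivation:
Constraint 1 (U + Z = Y) on D(U)={2,3,6} D(Z)={2,4,5,6,7} D(Y)={2,3,5,6,7}: U {2,3,6}->{2,3}; Z {2,4,5,6,7}->{2,4,5}; Y {2,3,5,6,7}->{5,6,7} => REVISION
Constraint 2 (Z != W) on D(Z)={2,4,5} D(W)={3,5,7}: no change => not a revision
Constraint 3 (Y < Z) on D(Y)={5,6,7} D(Z)={2,4,5}: Y {5,6,7}->{}; Z {2,4,5}->{} => REVISION
Constraint 4 (Z != W) on D(Z)={} D(W)={3,5,7}: W {3,5,7}->{} => REVISION
Total revisions = 3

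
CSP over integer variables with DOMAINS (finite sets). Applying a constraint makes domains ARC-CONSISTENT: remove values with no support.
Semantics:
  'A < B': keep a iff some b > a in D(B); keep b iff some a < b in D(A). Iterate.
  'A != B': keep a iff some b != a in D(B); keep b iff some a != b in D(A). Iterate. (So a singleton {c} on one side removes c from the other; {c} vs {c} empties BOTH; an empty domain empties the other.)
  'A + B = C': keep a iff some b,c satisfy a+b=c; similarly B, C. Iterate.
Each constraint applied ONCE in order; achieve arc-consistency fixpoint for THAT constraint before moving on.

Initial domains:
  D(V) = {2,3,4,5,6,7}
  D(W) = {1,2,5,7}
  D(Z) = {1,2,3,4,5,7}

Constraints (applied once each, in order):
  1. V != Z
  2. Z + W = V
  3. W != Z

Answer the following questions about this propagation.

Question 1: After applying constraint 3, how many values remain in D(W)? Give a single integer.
Constraint 1 (V != Z) on D(V)={2,3,4,5,6,7} D(Z)={1,2,3,4,5,7}: no change
Constraint 2 (Z + W = V) on D(Z)={1,2,3,4,5,7} D(W)={1,2,5,7} D(V)={2,3,4,5,6,7}: Z {1,2,3,4,5,7}->{1,2,3,4,5}; W {1,2,5,7}->{1,2,5}
Constraint 3 (W != Z) on D(W)={1,2,5} D(Z)={1,2,3,4,5}: no change
So after constraint 3: D(W)={1,2,5}, size = 3

Answer: 3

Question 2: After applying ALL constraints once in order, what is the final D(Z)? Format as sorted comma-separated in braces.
Constraint 1 (V != Z) on D(V)={2,3,4,5,6,7} D(Z)={1,2,3,4,5,7}: no change
Constraint 2 (Z + W = V) on D(Z)={1,2,3,4,5,7} D(W)={1,2,5,7} D(V)={2,3,4,5,6,7}: Z {1,2,3,4,5,7}->{1,2,3,4,5}; W {1,2,5,7}->{1,2,5}
Constraint 3 (W != Z) on D(W)={1,2,5} D(Z)={1,2,3,4,5}: no change
So after all 3 constraints: D(Z) = {1,2,3,4,5}

Answer: {1,2,3,4,5}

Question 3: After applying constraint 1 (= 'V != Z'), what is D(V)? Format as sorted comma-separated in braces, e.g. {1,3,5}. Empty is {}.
Constraint 1 (V != Z) on D(V)={2,3,4,5,6,7} D(Z)={1,2,3,4,5,7}: no change
So after constraint 1: D(V) = {2,3,4,5,6,7}

Answer: {2,3,4,5,6,7}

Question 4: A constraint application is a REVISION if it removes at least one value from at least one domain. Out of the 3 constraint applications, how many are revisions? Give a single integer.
Constraint 1 (V != Z) on D(V)={2,3,4,5,6,7} D(Z)={1,2,3,4,5,7}: no change => not a revision
Constraint 2 (Z + W = V) on D(Z)={1,2,3,4,5,7} D(W)={1,2,5,7} D(V)={2,3,4,5,6,7}: Z {1,2,3,4,5,7}->{1,2,3,4,5}; W {1,2,5,7}->{1,2,5} => REVISION
Constraint 3 (W != Z) on D(W)={1,2,5} D(Z)={1,2,3,4,5}: no change => not a revision
Total revisions = 1

Answer: 1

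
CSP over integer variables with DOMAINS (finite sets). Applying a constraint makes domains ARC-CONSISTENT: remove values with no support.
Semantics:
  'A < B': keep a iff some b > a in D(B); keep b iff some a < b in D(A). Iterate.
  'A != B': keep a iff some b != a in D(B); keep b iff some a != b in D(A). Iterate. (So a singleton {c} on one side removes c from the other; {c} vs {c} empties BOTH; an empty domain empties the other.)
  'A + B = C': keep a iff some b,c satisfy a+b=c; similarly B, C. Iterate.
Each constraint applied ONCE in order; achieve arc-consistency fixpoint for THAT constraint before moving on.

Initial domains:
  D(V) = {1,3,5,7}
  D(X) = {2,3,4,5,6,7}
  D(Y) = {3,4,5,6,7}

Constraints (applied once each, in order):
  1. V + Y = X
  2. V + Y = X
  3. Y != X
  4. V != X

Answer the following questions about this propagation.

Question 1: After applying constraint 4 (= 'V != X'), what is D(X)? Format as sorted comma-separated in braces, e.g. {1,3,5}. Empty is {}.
Constraint 1 (V + Y = X) on D(V)={1,3,5,7} D(Y)={3,4,5,6,7} D(X)={2,3,4,5,6,7}: V {1,3,5,7}->{1,3}; Y {3,4,5,6,7}->{3,4,5,6}; X {2,3,4,5,6,7}->{4,5,6,7}
Constraint 2 (V + Y = X) on D(V)={1,3} D(Y)={3,4,5,6} D(X)={4,5,6,7}: no change
Constraint 3 (Y != X) on D(Y)={3,4,5,6} D(X)={4,5,6,7}: no change
Constraint 4 (V != X) on D(V)={1,3} D(X)={4,5,6,7}: no change
So after constraint 4: D(X) = {4,5,6,7}

Answer: {4,5,6,7}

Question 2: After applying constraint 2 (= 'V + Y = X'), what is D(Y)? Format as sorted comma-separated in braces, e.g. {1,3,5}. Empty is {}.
Constraint 1 (V + Y = X) on D(V)={1,3,5,7} D(Y)={3,4,5,6,7} D(X)={2,3,4,5,6,7}: V {1,3,5,7}->{1,3}; Y {3,4,5,6,7}->{3,4,5,6}; X {2,3,4,5,6,7}->{4,5,6,7}
Constraint 2 (V + Y = X) on D(V)={1,3} D(Y)={3,4,5,6} D(X)={4,5,6,7}: no change
So after constraint 2: D(Y) = {3,4,5,6}

Answer: {3,4,5,6}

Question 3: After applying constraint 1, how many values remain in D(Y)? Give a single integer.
Constraint 1 (V + Y = X) on D(V)={1,3,5,7} D(Y)={3,4,5,6,7} D(X)={2,3,4,5,6,7}: V {1,3,5,7}->{1,3}; Y {3,4,5,6,7}->{3,4,5,6}; X {2,3,4,5,6,7}->{4,5,6,7}
So after constraint 1: D(Y)={3,4,5,6}, size = 4

Answer: 4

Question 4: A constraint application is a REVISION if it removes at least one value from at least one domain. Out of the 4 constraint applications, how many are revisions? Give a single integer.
Constraint 1 (V + Y = X) on D(V)={1,3,5,7} D(Y)={3,4,5,6,7} D(X)={2,3,4,5,6,7}: V {1,3,5,7}->{1,3}; Y {3,4,5,6,7}->{3,4,5,6}; X {2,3,4,5,6,7}->{4,5,6,7} => REVISION
Constraint 2 (V + Y = X) on D(V)={1,3} D(Y)={3,4,5,6} D(X)={4,5,6,7}: no change => not a revision
Constraint 3 (Y != X) on D(Y)={3,4,5,6} D(X)={4,5,6,7}: no change => not a revision
Constraint 4 (V != X) on D(V)={1,3} D(X)={4,5,6,7}: no change => not a revision
Total revisions = 1

Answer: 1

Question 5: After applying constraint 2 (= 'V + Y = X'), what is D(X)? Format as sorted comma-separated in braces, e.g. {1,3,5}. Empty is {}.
Answer: {4,5,6,7}

Derivation:
Constraint 1 (V + Y = X) on D(V)={1,3,5,7} D(Y)={3,4,5,6,7} D(X)={2,3,4,5,6,7}: V {1,3,5,7}->{1,3}; Y {3,4,5,6,7}->{3,4,5,6}; X {2,3,4,5,6,7}->{4,5,6,7}
Constraint 2 (V + Y = X) on D(V)={1,3} D(Y)={3,4,5,6} D(X)={4,5,6,7}: no change
So after constraint 2: D(X) = {4,5,6,7}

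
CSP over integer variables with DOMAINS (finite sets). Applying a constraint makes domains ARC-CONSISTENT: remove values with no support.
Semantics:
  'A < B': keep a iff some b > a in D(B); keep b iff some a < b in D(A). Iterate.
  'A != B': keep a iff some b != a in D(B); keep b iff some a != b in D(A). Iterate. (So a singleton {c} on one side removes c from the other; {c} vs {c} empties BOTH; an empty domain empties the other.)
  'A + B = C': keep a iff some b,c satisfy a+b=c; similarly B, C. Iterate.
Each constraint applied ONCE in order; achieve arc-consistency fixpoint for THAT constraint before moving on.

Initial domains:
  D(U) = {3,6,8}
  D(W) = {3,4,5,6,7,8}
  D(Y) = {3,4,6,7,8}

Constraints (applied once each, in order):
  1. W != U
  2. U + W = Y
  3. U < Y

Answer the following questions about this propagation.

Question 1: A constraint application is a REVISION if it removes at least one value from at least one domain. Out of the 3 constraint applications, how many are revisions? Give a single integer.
Constraint 1 (W != U) on D(W)={3,4,5,6,7,8} D(U)={3,6,8}: no change => not a revision
Constraint 2 (U + W = Y) on D(U)={3,6,8} D(W)={3,4,5,6,7,8} D(Y)={3,4,6,7,8}: U {3,6,8}->{3}; W {3,4,5,6,7,8}->{3,4,5}; Y {3,4,6,7,8}->{6,7,8} => REVISION
Constraint 3 (U < Y) on D(U)={3} D(Y)={6,7,8}: no change => not a revision
Total revisions = 1

Answer: 1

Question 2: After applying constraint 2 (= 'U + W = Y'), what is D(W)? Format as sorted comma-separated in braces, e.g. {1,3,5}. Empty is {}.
Constraint 1 (W != U) on D(W)={3,4,5,6,7,8} D(U)={3,6,8}: no change
Constraint 2 (U + W = Y) on D(U)={3,6,8} D(W)={3,4,5,6,7,8} D(Y)={3,4,6,7,8}: U {3,6,8}->{3}; W {3,4,5,6,7,8}->{3,4,5}; Y {3,4,6,7,8}->{6,7,8}
So after constraint 2: D(W) = {3,4,5}

Answer: {3,4,5}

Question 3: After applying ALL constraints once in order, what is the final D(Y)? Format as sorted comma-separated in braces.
Constraint 1 (W != U) on D(W)={3,4,5,6,7,8} D(U)={3,6,8}: no change
Constraint 2 (U + W = Y) on D(U)={3,6,8} D(W)={3,4,5,6,7,8} D(Y)={3,4,6,7,8}: U {3,6,8}->{3}; W {3,4,5,6,7,8}->{3,4,5}; Y {3,4,6,7,8}->{6,7,8}
Constraint 3 (U < Y) on D(U)={3} D(Y)={6,7,8}: no change
So after all 3 constraints: D(Y) = {6,7,8}

Answer: {6,7,8}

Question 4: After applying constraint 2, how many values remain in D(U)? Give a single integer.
Constraint 1 (W != U) on D(W)={3,4,5,6,7,8} D(U)={3,6,8}: no change
Constraint 2 (U + W = Y) on D(U)={3,6,8} D(W)={3,4,5,6,7,8} D(Y)={3,4,6,7,8}: U {3,6,8}->{3}; W {3,4,5,6,7,8}->{3,4,5}; Y {3,4,6,7,8}->{6,7,8}
So after constraint 2: D(U)={3}, size = 1

Answer: 1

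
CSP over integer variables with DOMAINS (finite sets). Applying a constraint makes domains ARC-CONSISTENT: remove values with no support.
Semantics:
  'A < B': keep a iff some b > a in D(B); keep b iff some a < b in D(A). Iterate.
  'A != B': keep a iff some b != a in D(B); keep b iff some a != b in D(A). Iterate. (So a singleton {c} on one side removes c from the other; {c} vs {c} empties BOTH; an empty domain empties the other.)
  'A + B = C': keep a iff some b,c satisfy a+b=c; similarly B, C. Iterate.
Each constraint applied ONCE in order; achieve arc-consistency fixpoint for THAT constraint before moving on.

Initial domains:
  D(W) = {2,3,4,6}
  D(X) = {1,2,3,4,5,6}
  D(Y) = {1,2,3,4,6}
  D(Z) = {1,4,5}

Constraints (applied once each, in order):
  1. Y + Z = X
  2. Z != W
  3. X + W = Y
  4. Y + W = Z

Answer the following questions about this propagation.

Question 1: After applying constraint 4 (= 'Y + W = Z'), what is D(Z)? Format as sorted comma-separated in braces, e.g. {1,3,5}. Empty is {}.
Answer: {}

Derivation:
Constraint 1 (Y + Z = X) on D(Y)={1,2,3,4,6} D(Z)={1,4,5} D(X)={1,2,3,4,5,6}: Y {1,2,3,4,6}->{1,2,3,4}; X {1,2,3,4,5,6}->{2,3,4,5,6}
Constraint 2 (Z != W) on D(Z)={1,4,5} D(W)={2,3,4,6}: no change
Constraint 3 (X + W = Y) on D(X)={2,3,4,5,6} D(W)={2,3,4,6} D(Y)={1,2,3,4}: X {2,3,4,5,6}->{2}; W {2,3,4,6}->{2}; Y {1,2,3,4}->{4}
Constraint 4 (Y + W = Z) on D(Y)={4} D(W)={2} D(Z)={1,4,5}: Y {4}->{}; W {2}->{}; Z {1,4,5}->{}
So after constraint 4: D(Z) = {}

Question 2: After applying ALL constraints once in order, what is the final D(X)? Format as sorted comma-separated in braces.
Answer: {2}

Derivation:
Constraint 1 (Y + Z = X) on D(Y)={1,2,3,4,6} D(Z)={1,4,5} D(X)={1,2,3,4,5,6}: Y {1,2,3,4,6}->{1,2,3,4}; X {1,2,3,4,5,6}->{2,3,4,5,6}
Constraint 2 (Z != W) on D(Z)={1,4,5} D(W)={2,3,4,6}: no change
Constraint 3 (X + W = Y) on D(X)={2,3,4,5,6} D(W)={2,3,4,6} D(Y)={1,2,3,4}: X {2,3,4,5,6}->{2}; W {2,3,4,6}->{2}; Y {1,2,3,4}->{4}
Constraint 4 (Y + W = Z) on D(Y)={4} D(W)={2} D(Z)={1,4,5}: Y {4}->{}; W {2}->{}; Z {1,4,5}->{}
So after all 4 constraints: D(X) = {2}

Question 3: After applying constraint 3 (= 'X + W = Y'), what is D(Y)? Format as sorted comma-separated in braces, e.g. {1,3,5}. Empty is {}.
Answer: {4}

Derivation:
Constraint 1 (Y + Z = X) on D(Y)={1,2,3,4,6} D(Z)={1,4,5} D(X)={1,2,3,4,5,6}: Y {1,2,3,4,6}->{1,2,3,4}; X {1,2,3,4,5,6}->{2,3,4,5,6}
Constraint 2 (Z != W) on D(Z)={1,4,5} D(W)={2,3,4,6}: no change
Constraint 3 (X + W = Y) on D(X)={2,3,4,5,6} D(W)={2,3,4,6} D(Y)={1,2,3,4}: X {2,3,4,5,6}->{2}; W {2,3,4,6}->{2}; Y {1,2,3,4}->{4}
So after constraint 3: D(Y) = {4}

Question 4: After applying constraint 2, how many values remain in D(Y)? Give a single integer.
Answer: 4

Derivation:
Constraint 1 (Y + Z = X) on D(Y)={1,2,3,4,6} D(Z)={1,4,5} D(X)={1,2,3,4,5,6}: Y {1,2,3,4,6}->{1,2,3,4}; X {1,2,3,4,5,6}->{2,3,4,5,6}
Constraint 2 (Z != W) on D(Z)={1,4,5} D(W)={2,3,4,6}: no change
So after constraint 2: D(Y)={1,2,3,4}, size = 4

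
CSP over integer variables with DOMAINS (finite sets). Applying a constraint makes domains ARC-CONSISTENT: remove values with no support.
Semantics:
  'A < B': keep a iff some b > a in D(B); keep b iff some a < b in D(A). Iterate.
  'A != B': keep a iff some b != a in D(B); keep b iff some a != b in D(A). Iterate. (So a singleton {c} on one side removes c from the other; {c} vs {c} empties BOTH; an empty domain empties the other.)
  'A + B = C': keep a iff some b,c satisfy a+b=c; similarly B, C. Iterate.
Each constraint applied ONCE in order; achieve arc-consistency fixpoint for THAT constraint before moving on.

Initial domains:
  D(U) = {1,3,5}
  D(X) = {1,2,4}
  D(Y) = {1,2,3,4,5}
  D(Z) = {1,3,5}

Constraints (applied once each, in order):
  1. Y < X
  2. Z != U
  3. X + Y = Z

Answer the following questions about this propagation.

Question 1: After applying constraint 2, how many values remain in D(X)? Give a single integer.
Constraint 1 (Y < X) on D(Y)={1,2,3,4,5} D(X)={1,2,4}: Y {1,2,3,4,5}->{1,2,3}; X {1,2,4}->{2,4}
Constraint 2 (Z != U) on D(Z)={1,3,5} D(U)={1,3,5}: no change
So after constraint 2: D(X)={2,4}, size = 2

Answer: 2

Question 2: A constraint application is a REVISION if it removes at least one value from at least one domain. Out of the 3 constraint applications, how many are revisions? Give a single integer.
Constraint 1 (Y < X) on D(Y)={1,2,3,4,5} D(X)={1,2,4}: Y {1,2,3,4,5}->{1,2,3}; X {1,2,4}->{2,4} => REVISION
Constraint 2 (Z != U) on D(Z)={1,3,5} D(U)={1,3,5}: no change => not a revision
Constraint 3 (X + Y = Z) on D(X)={2,4} D(Y)={1,2,3} D(Z)={1,3,5}: Y {1,2,3}->{1,3}; Z {1,3,5}->{3,5} => REVISION
Total revisions = 2

Answer: 2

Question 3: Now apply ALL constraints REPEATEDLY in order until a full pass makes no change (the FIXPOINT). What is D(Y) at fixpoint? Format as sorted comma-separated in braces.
Answer: {1,3}

Derivation:
pass 0 (initial): D(Y)={1,2,3,4,5}
pass 1: X {1,2,4}->{2,4}; Y {1,2,3,4,5}->{1,3}; Z {1,3,5}->{3,5}
pass 2: no change
Fixpoint after 2 passes: D(Y) = {1,3}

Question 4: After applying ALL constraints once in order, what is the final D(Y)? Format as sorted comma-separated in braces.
Answer: {1,3}

Derivation:
Constraint 1 (Y < X) on D(Y)={1,2,3,4,5} D(X)={1,2,4}: Y {1,2,3,4,5}->{1,2,3}; X {1,2,4}->{2,4}
Constraint 2 (Z != U) on D(Z)={1,3,5} D(U)={1,3,5}: no change
Constraint 3 (X + Y = Z) on D(X)={2,4} D(Y)={1,2,3} D(Z)={1,3,5}: Y {1,2,3}->{1,3}; Z {1,3,5}->{3,5}
So after all 3 constraints: D(Y) = {1,3}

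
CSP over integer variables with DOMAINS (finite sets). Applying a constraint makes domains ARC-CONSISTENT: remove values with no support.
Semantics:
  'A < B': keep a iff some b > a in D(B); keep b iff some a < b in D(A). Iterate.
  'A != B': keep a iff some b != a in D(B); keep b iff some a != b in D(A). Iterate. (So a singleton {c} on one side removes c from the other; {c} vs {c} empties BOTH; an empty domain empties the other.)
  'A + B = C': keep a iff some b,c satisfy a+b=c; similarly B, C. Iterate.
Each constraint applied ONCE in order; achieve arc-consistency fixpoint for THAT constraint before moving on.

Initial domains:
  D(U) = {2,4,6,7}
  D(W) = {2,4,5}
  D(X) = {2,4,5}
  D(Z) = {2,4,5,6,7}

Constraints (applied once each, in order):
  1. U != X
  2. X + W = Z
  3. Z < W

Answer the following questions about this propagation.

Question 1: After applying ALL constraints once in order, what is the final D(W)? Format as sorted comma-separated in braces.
Answer: {5}

Derivation:
Constraint 1 (U != X) on D(U)={2,4,6,7} D(X)={2,4,5}: no change
Constraint 2 (X + W = Z) on D(X)={2,4,5} D(W)={2,4,5} D(Z)={2,4,5,6,7}: Z {2,4,5,6,7}->{4,6,7}
Constraint 3 (Z < W) on D(Z)={4,6,7} D(W)={2,4,5}: Z {4,6,7}->{4}; W {2,4,5}->{5}
So after all 3 constraints: D(W) = {5}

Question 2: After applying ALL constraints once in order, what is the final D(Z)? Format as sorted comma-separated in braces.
Constraint 1 (U != X) on D(U)={2,4,6,7} D(X)={2,4,5}: no change
Constraint 2 (X + W = Z) on D(X)={2,4,5} D(W)={2,4,5} D(Z)={2,4,5,6,7}: Z {2,4,5,6,7}->{4,6,7}
Constraint 3 (Z < W) on D(Z)={4,6,7} D(W)={2,4,5}: Z {4,6,7}->{4}; W {2,4,5}->{5}
So after all 3 constraints: D(Z) = {4}

Answer: {4}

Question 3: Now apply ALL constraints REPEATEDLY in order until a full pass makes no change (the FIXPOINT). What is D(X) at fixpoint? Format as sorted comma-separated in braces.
pass 0 (initial): D(X)={2,4,5}
pass 1: W {2,4,5}->{5}; Z {2,4,5,6,7}->{4}
pass 2: W {5}->{}; X {2,4,5}->{}; Z {4}->{}
pass 3: U {2,4,6,7}->{}
pass 4: no change
Fixpoint after 4 passes: D(X) = {}

Answer: {}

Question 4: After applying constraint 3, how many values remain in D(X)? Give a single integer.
Constraint 1 (U != X) on D(U)={2,4,6,7} D(X)={2,4,5}: no change
Constraint 2 (X + W = Z) on D(X)={2,4,5} D(W)={2,4,5} D(Z)={2,4,5,6,7}: Z {2,4,5,6,7}->{4,6,7}
Constraint 3 (Z < W) on D(Z)={4,6,7} D(W)={2,4,5}: Z {4,6,7}->{4}; W {2,4,5}->{5}
So after constraint 3: D(X)={2,4,5}, size = 3

Answer: 3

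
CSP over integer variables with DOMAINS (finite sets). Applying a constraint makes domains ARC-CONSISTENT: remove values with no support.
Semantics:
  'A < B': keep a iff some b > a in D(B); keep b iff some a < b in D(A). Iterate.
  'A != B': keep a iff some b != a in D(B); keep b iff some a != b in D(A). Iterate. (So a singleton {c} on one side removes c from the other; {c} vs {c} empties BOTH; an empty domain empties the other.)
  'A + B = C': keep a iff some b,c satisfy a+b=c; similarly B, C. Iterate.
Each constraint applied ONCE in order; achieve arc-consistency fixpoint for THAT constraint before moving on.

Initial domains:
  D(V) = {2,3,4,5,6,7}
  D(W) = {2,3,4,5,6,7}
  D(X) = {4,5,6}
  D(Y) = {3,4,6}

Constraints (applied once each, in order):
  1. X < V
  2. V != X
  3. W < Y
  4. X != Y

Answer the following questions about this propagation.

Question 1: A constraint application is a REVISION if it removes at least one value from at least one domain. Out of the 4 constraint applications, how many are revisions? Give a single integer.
Answer: 2

Derivation:
Constraint 1 (X < V) on D(X)={4,5,6} D(V)={2,3,4,5,6,7}: V {2,3,4,5,6,7}->{5,6,7} => REVISION
Constraint 2 (V != X) on D(V)={5,6,7} D(X)={4,5,6}: no change => not a revision
Constraint 3 (W < Y) on D(W)={2,3,4,5,6,7} D(Y)={3,4,6}: W {2,3,4,5,6,7}->{2,3,4,5} => REVISION
Constraint 4 (X != Y) on D(X)={4,5,6} D(Y)={3,4,6}: no change => not a revision
Total revisions = 2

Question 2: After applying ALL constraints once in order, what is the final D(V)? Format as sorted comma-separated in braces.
Answer: {5,6,7}

Derivation:
Constraint 1 (X < V) on D(X)={4,5,6} D(V)={2,3,4,5,6,7}: V {2,3,4,5,6,7}->{5,6,7}
Constraint 2 (V != X) on D(V)={5,6,7} D(X)={4,5,6}: no change
Constraint 3 (W < Y) on D(W)={2,3,4,5,6,7} D(Y)={3,4,6}: W {2,3,4,5,6,7}->{2,3,4,5}
Constraint 4 (X != Y) on D(X)={4,5,6} D(Y)={3,4,6}: no change
So after all 4 constraints: D(V) = {5,6,7}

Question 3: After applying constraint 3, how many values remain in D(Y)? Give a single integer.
Answer: 3

Derivation:
Constraint 1 (X < V) on D(X)={4,5,6} D(V)={2,3,4,5,6,7}: V {2,3,4,5,6,7}->{5,6,7}
Constraint 2 (V != X) on D(V)={5,6,7} D(X)={4,5,6}: no change
Constraint 3 (W < Y) on D(W)={2,3,4,5,6,7} D(Y)={3,4,6}: W {2,3,4,5,6,7}->{2,3,4,5}
So after constraint 3: D(Y)={3,4,6}, size = 3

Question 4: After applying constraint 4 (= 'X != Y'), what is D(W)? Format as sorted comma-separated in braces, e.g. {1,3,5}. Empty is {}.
Answer: {2,3,4,5}

Derivation:
Constraint 1 (X < V) on D(X)={4,5,6} D(V)={2,3,4,5,6,7}: V {2,3,4,5,6,7}->{5,6,7}
Constraint 2 (V != X) on D(V)={5,6,7} D(X)={4,5,6}: no change
Constraint 3 (W < Y) on D(W)={2,3,4,5,6,7} D(Y)={3,4,6}: W {2,3,4,5,6,7}->{2,3,4,5}
Constraint 4 (X != Y) on D(X)={4,5,6} D(Y)={3,4,6}: no change
So after constraint 4: D(W) = {2,3,4,5}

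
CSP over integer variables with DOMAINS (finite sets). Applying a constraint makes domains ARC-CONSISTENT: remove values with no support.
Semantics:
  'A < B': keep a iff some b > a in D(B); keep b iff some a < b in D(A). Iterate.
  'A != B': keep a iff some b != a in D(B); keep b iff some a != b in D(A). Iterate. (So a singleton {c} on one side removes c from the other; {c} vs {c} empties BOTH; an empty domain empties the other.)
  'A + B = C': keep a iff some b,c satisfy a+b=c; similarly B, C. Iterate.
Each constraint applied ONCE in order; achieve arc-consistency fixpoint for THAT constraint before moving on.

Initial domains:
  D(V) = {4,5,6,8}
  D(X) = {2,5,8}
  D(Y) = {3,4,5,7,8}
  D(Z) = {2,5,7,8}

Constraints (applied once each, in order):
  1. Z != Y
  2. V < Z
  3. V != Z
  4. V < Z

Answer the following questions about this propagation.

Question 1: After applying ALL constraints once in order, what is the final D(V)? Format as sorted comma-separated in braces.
Constraint 1 (Z != Y) on D(Z)={2,5,7,8} D(Y)={3,4,5,7,8}: no change
Constraint 2 (V < Z) on D(V)={4,5,6,8} D(Z)={2,5,7,8}: V {4,5,6,8}->{4,5,6}; Z {2,5,7,8}->{5,7,8}
Constraint 3 (V != Z) on D(V)={4,5,6} D(Z)={5,7,8}: no change
Constraint 4 (V < Z) on D(V)={4,5,6} D(Z)={5,7,8}: no change
So after all 4 constraints: D(V) = {4,5,6}

Answer: {4,5,6}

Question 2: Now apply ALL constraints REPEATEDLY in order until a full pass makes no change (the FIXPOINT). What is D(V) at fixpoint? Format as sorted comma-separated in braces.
pass 0 (initial): D(V)={4,5,6,8}
pass 1: V {4,5,6,8}->{4,5,6}; Z {2,5,7,8}->{5,7,8}
pass 2: no change
Fixpoint after 2 passes: D(V) = {4,5,6}

Answer: {4,5,6}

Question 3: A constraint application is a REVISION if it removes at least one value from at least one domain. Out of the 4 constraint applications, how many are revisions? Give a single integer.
Constraint 1 (Z != Y) on D(Z)={2,5,7,8} D(Y)={3,4,5,7,8}: no change => not a revision
Constraint 2 (V < Z) on D(V)={4,5,6,8} D(Z)={2,5,7,8}: V {4,5,6,8}->{4,5,6}; Z {2,5,7,8}->{5,7,8} => REVISION
Constraint 3 (V != Z) on D(V)={4,5,6} D(Z)={5,7,8}: no change => not a revision
Constraint 4 (V < Z) on D(V)={4,5,6} D(Z)={5,7,8}: no change => not a revision
Total revisions = 1

Answer: 1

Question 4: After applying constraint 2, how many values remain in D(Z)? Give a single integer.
Answer: 3

Derivation:
Constraint 1 (Z != Y) on D(Z)={2,5,7,8} D(Y)={3,4,5,7,8}: no change
Constraint 2 (V < Z) on D(V)={4,5,6,8} D(Z)={2,5,7,8}: V {4,5,6,8}->{4,5,6}; Z {2,5,7,8}->{5,7,8}
So after constraint 2: D(Z)={5,7,8}, size = 3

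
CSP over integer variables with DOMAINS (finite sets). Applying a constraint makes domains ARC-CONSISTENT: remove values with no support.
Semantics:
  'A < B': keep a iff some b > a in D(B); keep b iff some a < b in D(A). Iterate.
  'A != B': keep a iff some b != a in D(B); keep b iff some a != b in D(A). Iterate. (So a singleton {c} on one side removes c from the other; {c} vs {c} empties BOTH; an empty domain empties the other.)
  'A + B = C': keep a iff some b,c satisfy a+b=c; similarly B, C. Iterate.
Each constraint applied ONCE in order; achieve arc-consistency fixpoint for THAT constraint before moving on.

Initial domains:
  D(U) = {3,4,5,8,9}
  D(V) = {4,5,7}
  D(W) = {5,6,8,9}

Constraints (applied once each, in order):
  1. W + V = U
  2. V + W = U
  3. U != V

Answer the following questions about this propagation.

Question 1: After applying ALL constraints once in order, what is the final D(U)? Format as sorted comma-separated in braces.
Answer: {9}

Derivation:
Constraint 1 (W + V = U) on D(W)={5,6,8,9} D(V)={4,5,7} D(U)={3,4,5,8,9}: W {5,6,8,9}->{5}; V {4,5,7}->{4}; U {3,4,5,8,9}->{9}
Constraint 2 (V + W = U) on D(V)={4} D(W)={5} D(U)={9}: no change
Constraint 3 (U != V) on D(U)={9} D(V)={4}: no change
So after all 3 constraints: D(U) = {9}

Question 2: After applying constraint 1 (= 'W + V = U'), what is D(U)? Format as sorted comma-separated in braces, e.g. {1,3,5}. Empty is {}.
Constraint 1 (W + V = U) on D(W)={5,6,8,9} D(V)={4,5,7} D(U)={3,4,5,8,9}: W {5,6,8,9}->{5}; V {4,5,7}->{4}; U {3,4,5,8,9}->{9}
So after constraint 1: D(U) = {9}

Answer: {9}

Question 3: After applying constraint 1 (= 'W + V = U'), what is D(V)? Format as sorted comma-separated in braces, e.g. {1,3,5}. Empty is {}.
Constraint 1 (W + V = U) on D(W)={5,6,8,9} D(V)={4,5,7} D(U)={3,4,5,8,9}: W {5,6,8,9}->{5}; V {4,5,7}->{4}; U {3,4,5,8,9}->{9}
So after constraint 1: D(V) = {4}

Answer: {4}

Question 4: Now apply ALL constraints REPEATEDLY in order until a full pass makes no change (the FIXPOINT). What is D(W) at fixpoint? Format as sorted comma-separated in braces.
Answer: {5}

Derivation:
pass 0 (initial): D(W)={5,6,8,9}
pass 1: U {3,4,5,8,9}->{9}; V {4,5,7}->{4}; W {5,6,8,9}->{5}
pass 2: no change
Fixpoint after 2 passes: D(W) = {5}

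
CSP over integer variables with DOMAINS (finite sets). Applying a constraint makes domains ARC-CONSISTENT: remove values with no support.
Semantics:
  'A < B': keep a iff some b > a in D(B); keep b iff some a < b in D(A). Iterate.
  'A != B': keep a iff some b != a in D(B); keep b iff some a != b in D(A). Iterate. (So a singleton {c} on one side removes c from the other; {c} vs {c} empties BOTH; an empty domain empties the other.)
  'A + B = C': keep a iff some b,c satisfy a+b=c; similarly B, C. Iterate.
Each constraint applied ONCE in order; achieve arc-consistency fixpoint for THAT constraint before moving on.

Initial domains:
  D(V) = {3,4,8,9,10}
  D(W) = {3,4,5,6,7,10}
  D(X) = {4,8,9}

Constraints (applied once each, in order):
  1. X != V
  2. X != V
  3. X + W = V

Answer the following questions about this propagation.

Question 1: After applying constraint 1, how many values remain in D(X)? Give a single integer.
Answer: 3

Derivation:
Constraint 1 (X != V) on D(X)={4,8,9} D(V)={3,4,8,9,10}: no change
So after constraint 1: D(X)={4,8,9}, size = 3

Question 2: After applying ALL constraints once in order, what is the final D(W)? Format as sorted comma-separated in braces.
Answer: {4,5,6}

Derivation:
Constraint 1 (X != V) on D(X)={4,8,9} D(V)={3,4,8,9,10}: no change
Constraint 2 (X != V) on D(X)={4,8,9} D(V)={3,4,8,9,10}: no change
Constraint 3 (X + W = V) on D(X)={4,8,9} D(W)={3,4,5,6,7,10} D(V)={3,4,8,9,10}: X {4,8,9}->{4}; W {3,4,5,6,7,10}->{4,5,6}; V {3,4,8,9,10}->{8,9,10}
So after all 3 constraints: D(W) = {4,5,6}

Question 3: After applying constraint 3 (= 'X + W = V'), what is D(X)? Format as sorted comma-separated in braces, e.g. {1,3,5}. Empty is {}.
Answer: {4}

Derivation:
Constraint 1 (X != V) on D(X)={4,8,9} D(V)={3,4,8,9,10}: no change
Constraint 2 (X != V) on D(X)={4,8,9} D(V)={3,4,8,9,10}: no change
Constraint 3 (X + W = V) on D(X)={4,8,9} D(W)={3,4,5,6,7,10} D(V)={3,4,8,9,10}: X {4,8,9}->{4}; W {3,4,5,6,7,10}->{4,5,6}; V {3,4,8,9,10}->{8,9,10}
So after constraint 3: D(X) = {4}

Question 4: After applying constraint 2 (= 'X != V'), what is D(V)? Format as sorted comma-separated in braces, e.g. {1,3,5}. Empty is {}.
Answer: {3,4,8,9,10}

Derivation:
Constraint 1 (X != V) on D(X)={4,8,9} D(V)={3,4,8,9,10}: no change
Constraint 2 (X != V) on D(X)={4,8,9} D(V)={3,4,8,9,10}: no change
So after constraint 2: D(V) = {3,4,8,9,10}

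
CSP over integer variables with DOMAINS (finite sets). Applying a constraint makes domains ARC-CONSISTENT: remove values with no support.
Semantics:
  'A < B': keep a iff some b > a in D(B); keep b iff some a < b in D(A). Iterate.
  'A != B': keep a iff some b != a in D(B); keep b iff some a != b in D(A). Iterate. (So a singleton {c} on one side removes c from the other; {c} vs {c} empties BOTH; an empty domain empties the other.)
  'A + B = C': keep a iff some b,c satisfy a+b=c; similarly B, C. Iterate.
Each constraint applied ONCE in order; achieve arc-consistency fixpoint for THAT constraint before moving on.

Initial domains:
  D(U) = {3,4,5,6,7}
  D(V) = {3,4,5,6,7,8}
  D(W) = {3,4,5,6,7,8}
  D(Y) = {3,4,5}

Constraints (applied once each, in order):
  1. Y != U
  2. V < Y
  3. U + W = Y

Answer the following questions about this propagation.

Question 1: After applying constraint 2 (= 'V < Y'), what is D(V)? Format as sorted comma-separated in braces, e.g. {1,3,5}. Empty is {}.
Constraint 1 (Y != U) on D(Y)={3,4,5} D(U)={3,4,5,6,7}: no change
Constraint 2 (V < Y) on D(V)={3,4,5,6,7,8} D(Y)={3,4,5}: V {3,4,5,6,7,8}->{3,4}; Y {3,4,5}->{4,5}
So after constraint 2: D(V) = {3,4}

Answer: {3,4}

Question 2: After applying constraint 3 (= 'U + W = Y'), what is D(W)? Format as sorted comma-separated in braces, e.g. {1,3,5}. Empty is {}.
Constraint 1 (Y != U) on D(Y)={3,4,5} D(U)={3,4,5,6,7}: no change
Constraint 2 (V < Y) on D(V)={3,4,5,6,7,8} D(Y)={3,4,5}: V {3,4,5,6,7,8}->{3,4}; Y {3,4,5}->{4,5}
Constraint 3 (U + W = Y) on D(U)={3,4,5,6,7} D(W)={3,4,5,6,7,8} D(Y)={4,5}: U {3,4,5,6,7}->{}; W {3,4,5,6,7,8}->{}; Y {4,5}->{}
So after constraint 3: D(W) = {}

Answer: {}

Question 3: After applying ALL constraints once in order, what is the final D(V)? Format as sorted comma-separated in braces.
Answer: {3,4}

Derivation:
Constraint 1 (Y != U) on D(Y)={3,4,5} D(U)={3,4,5,6,7}: no change
Constraint 2 (V < Y) on D(V)={3,4,5,6,7,8} D(Y)={3,4,5}: V {3,4,5,6,7,8}->{3,4}; Y {3,4,5}->{4,5}
Constraint 3 (U + W = Y) on D(U)={3,4,5,6,7} D(W)={3,4,5,6,7,8} D(Y)={4,5}: U {3,4,5,6,7}->{}; W {3,4,5,6,7,8}->{}; Y {4,5}->{}
So after all 3 constraints: D(V) = {3,4}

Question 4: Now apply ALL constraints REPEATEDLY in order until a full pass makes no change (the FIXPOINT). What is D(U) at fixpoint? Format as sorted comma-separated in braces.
Answer: {}

Derivation:
pass 0 (initial): D(U)={3,4,5,6,7}
pass 1: U {3,4,5,6,7}->{}; V {3,4,5,6,7,8}->{3,4}; W {3,4,5,6,7,8}->{}; Y {3,4,5}->{}
pass 2: V {3,4}->{}
pass 3: no change
Fixpoint after 3 passes: D(U) = {}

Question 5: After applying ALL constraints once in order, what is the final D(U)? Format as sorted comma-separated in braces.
Answer: {}

Derivation:
Constraint 1 (Y != U) on D(Y)={3,4,5} D(U)={3,4,5,6,7}: no change
Constraint 2 (V < Y) on D(V)={3,4,5,6,7,8} D(Y)={3,4,5}: V {3,4,5,6,7,8}->{3,4}; Y {3,4,5}->{4,5}
Constraint 3 (U + W = Y) on D(U)={3,4,5,6,7} D(W)={3,4,5,6,7,8} D(Y)={4,5}: U {3,4,5,6,7}->{}; W {3,4,5,6,7,8}->{}; Y {4,5}->{}
So after all 3 constraints: D(U) = {}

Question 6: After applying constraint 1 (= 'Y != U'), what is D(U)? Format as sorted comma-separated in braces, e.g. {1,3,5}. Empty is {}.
Constraint 1 (Y != U) on D(Y)={3,4,5} D(U)={3,4,5,6,7}: no change
So after constraint 1: D(U) = {3,4,5,6,7}

Answer: {3,4,5,6,7}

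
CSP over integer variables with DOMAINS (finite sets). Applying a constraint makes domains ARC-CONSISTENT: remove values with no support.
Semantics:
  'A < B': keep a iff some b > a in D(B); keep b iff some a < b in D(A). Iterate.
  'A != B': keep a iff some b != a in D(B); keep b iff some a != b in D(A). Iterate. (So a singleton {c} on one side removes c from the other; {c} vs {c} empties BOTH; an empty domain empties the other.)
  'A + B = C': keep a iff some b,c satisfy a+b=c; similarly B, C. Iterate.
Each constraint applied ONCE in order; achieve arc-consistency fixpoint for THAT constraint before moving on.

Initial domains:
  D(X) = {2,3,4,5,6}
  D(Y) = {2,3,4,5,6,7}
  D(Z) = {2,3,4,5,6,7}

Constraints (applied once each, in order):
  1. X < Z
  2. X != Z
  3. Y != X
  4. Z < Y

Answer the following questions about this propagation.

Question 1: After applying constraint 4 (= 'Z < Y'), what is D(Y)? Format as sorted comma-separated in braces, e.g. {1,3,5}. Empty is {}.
Constraint 1 (X < Z) on D(X)={2,3,4,5,6} D(Z)={2,3,4,5,6,7}: Z {2,3,4,5,6,7}->{3,4,5,6,7}
Constraint 2 (X != Z) on D(X)={2,3,4,5,6} D(Z)={3,4,5,6,7}: no change
Constraint 3 (Y != X) on D(Y)={2,3,4,5,6,7} D(X)={2,3,4,5,6}: no change
Constraint 4 (Z < Y) on D(Z)={3,4,5,6,7} D(Y)={2,3,4,5,6,7}: Z {3,4,5,6,7}->{3,4,5,6}; Y {2,3,4,5,6,7}->{4,5,6,7}
So after constraint 4: D(Y) = {4,5,6,7}

Answer: {4,5,6,7}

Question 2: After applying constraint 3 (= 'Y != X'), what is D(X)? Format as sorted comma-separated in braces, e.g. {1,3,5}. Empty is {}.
Answer: {2,3,4,5,6}

Derivation:
Constraint 1 (X < Z) on D(X)={2,3,4,5,6} D(Z)={2,3,4,5,6,7}: Z {2,3,4,5,6,7}->{3,4,5,6,7}
Constraint 2 (X != Z) on D(X)={2,3,4,5,6} D(Z)={3,4,5,6,7}: no change
Constraint 3 (Y != X) on D(Y)={2,3,4,5,6,7} D(X)={2,3,4,5,6}: no change
So after constraint 3: D(X) = {2,3,4,5,6}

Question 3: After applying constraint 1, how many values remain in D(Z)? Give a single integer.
Constraint 1 (X < Z) on D(X)={2,3,4,5,6} D(Z)={2,3,4,5,6,7}: Z {2,3,4,5,6,7}->{3,4,5,6,7}
So after constraint 1: D(Z)={3,4,5,6,7}, size = 5

Answer: 5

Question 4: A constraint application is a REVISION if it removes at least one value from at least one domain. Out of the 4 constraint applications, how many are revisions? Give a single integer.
Answer: 2

Derivation:
Constraint 1 (X < Z) on D(X)={2,3,4,5,6} D(Z)={2,3,4,5,6,7}: Z {2,3,4,5,6,7}->{3,4,5,6,7} => REVISION
Constraint 2 (X != Z) on D(X)={2,3,4,5,6} D(Z)={3,4,5,6,7}: no change => not a revision
Constraint 3 (Y != X) on D(Y)={2,3,4,5,6,7} D(X)={2,3,4,5,6}: no change => not a revision
Constraint 4 (Z < Y) on D(Z)={3,4,5,6,7} D(Y)={2,3,4,5,6,7}: Z {3,4,5,6,7}->{3,4,5,6}; Y {2,3,4,5,6,7}->{4,5,6,7} => REVISION
Total revisions = 2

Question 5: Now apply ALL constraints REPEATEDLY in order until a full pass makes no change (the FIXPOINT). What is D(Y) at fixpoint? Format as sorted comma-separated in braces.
Answer: {4,5,6,7}

Derivation:
pass 0 (initial): D(Y)={2,3,4,5,6,7}
pass 1: Y {2,3,4,5,6,7}->{4,5,6,7}; Z {2,3,4,5,6,7}->{3,4,5,6}
pass 2: X {2,3,4,5,6}->{2,3,4,5}
pass 3: no change
Fixpoint after 3 passes: D(Y) = {4,5,6,7}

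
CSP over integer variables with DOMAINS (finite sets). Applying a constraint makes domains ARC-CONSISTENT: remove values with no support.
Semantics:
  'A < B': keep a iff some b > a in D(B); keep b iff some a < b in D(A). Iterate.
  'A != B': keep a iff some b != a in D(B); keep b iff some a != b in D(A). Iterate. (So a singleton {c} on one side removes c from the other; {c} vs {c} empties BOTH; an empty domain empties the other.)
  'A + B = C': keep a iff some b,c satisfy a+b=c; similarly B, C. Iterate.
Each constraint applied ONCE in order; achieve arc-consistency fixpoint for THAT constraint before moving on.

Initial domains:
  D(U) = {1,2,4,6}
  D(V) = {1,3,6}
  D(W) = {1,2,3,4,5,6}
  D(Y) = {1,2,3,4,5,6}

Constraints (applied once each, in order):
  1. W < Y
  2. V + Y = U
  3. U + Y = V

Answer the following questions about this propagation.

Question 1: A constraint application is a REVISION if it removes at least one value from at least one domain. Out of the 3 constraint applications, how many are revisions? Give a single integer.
Answer: 3

Derivation:
Constraint 1 (W < Y) on D(W)={1,2,3,4,5,6} D(Y)={1,2,3,4,5,6}: W {1,2,3,4,5,6}->{1,2,3,4,5}; Y {1,2,3,4,5,6}->{2,3,4,5,6} => REVISION
Constraint 2 (V + Y = U) on D(V)={1,3,6} D(Y)={2,3,4,5,6} D(U)={1,2,4,6}: V {1,3,6}->{1,3}; Y {2,3,4,5,6}->{3,5}; U {1,2,4,6}->{4,6} => REVISION
Constraint 3 (U + Y = V) on D(U)={4,6} D(Y)={3,5} D(V)={1,3}: U {4,6}->{}; Y {3,5}->{}; V {1,3}->{} => REVISION
Total revisions = 3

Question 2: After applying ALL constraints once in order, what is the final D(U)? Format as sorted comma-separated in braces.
Answer: {}

Derivation:
Constraint 1 (W < Y) on D(W)={1,2,3,4,5,6} D(Y)={1,2,3,4,5,6}: W {1,2,3,4,5,6}->{1,2,3,4,5}; Y {1,2,3,4,5,6}->{2,3,4,5,6}
Constraint 2 (V + Y = U) on D(V)={1,3,6} D(Y)={2,3,4,5,6} D(U)={1,2,4,6}: V {1,3,6}->{1,3}; Y {2,3,4,5,6}->{3,5}; U {1,2,4,6}->{4,6}
Constraint 3 (U + Y = V) on D(U)={4,6} D(Y)={3,5} D(V)={1,3}: U {4,6}->{}; Y {3,5}->{}; V {1,3}->{}
So after all 3 constraints: D(U) = {}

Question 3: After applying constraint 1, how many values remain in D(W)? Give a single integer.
Constraint 1 (W < Y) on D(W)={1,2,3,4,5,6} D(Y)={1,2,3,4,5,6}: W {1,2,3,4,5,6}->{1,2,3,4,5}; Y {1,2,3,4,5,6}->{2,3,4,5,6}
So after constraint 1: D(W)={1,2,3,4,5}, size = 5

Answer: 5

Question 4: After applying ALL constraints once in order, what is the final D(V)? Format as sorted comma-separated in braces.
Answer: {}

Derivation:
Constraint 1 (W < Y) on D(W)={1,2,3,4,5,6} D(Y)={1,2,3,4,5,6}: W {1,2,3,4,5,6}->{1,2,3,4,5}; Y {1,2,3,4,5,6}->{2,3,4,5,6}
Constraint 2 (V + Y = U) on D(V)={1,3,6} D(Y)={2,3,4,5,6} D(U)={1,2,4,6}: V {1,3,6}->{1,3}; Y {2,3,4,5,6}->{3,5}; U {1,2,4,6}->{4,6}
Constraint 3 (U + Y = V) on D(U)={4,6} D(Y)={3,5} D(V)={1,3}: U {4,6}->{}; Y {3,5}->{}; V {1,3}->{}
So after all 3 constraints: D(V) = {}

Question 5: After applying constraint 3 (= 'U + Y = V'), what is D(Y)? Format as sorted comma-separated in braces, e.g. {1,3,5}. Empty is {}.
Answer: {}

Derivation:
Constraint 1 (W < Y) on D(W)={1,2,3,4,5,6} D(Y)={1,2,3,4,5,6}: W {1,2,3,4,5,6}->{1,2,3,4,5}; Y {1,2,3,4,5,6}->{2,3,4,5,6}
Constraint 2 (V + Y = U) on D(V)={1,3,6} D(Y)={2,3,4,5,6} D(U)={1,2,4,6}: V {1,3,6}->{1,3}; Y {2,3,4,5,6}->{3,5}; U {1,2,4,6}->{4,6}
Constraint 3 (U + Y = V) on D(U)={4,6} D(Y)={3,5} D(V)={1,3}: U {4,6}->{}; Y {3,5}->{}; V {1,3}->{}
So after constraint 3: D(Y) = {}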